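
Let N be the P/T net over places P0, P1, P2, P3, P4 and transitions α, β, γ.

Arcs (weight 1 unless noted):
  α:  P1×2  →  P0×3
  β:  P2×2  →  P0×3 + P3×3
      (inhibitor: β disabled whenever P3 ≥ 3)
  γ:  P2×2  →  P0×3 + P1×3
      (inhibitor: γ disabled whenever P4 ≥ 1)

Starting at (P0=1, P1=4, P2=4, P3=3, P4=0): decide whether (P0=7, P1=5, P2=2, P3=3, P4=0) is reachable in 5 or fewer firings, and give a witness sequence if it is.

YES — reachable via ⟨α, γ⟩ (2 firings)

step 1: fire α:  (P0=1, P1=4, P2=4, P3=3, P4=0) → (P0=4, P1=2, P2=4, P3=3, P4=0)
step 2: fire γ:  (P0=4, P1=2, P2=4, P3=3, P4=0) → (P0=7, P1=5, P2=2, P3=3, P4=0)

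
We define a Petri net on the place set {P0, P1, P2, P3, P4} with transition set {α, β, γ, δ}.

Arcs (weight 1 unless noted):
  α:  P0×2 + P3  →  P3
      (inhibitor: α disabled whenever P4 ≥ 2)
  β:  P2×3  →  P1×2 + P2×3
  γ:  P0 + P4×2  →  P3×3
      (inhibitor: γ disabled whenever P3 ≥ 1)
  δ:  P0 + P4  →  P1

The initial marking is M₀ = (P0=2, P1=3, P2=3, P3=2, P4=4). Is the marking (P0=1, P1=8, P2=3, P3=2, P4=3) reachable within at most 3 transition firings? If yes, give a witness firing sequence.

YES — reachable via ⟨β, β, δ⟩ (3 firings)

step 1: fire β:  (P0=2, P1=3, P2=3, P3=2, P4=4) → (P0=2, P1=5, P2=3, P3=2, P4=4)
step 2: fire β:  (P0=2, P1=5, P2=3, P3=2, P4=4) → (P0=2, P1=7, P2=3, P3=2, P4=4)
step 3: fire δ:  (P0=2, P1=7, P2=3, P3=2, P4=4) → (P0=1, P1=8, P2=3, P3=2, P4=3)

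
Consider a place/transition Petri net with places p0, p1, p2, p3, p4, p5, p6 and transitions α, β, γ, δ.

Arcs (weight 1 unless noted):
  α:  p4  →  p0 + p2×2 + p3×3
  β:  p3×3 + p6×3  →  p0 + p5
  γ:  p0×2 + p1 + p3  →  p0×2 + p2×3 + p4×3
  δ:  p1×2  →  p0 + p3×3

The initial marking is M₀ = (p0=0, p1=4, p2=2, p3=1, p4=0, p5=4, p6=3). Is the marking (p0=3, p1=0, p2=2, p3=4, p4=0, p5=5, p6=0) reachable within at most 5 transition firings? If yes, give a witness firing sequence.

YES — reachable via ⟨δ, β, δ⟩ (3 firings)

step 1: fire δ:  (p0=0, p1=4, p2=2, p3=1, p4=0, p5=4, p6=3) → (p0=1, p1=2, p2=2, p3=4, p4=0, p5=4, p6=3)
step 2: fire β:  (p0=1, p1=2, p2=2, p3=4, p4=0, p5=4, p6=3) → (p0=2, p1=2, p2=2, p3=1, p4=0, p5=5, p6=0)
step 3: fire δ:  (p0=2, p1=2, p2=2, p3=1, p4=0, p5=5, p6=0) → (p0=3, p1=0, p2=2, p3=4, p4=0, p5=5, p6=0)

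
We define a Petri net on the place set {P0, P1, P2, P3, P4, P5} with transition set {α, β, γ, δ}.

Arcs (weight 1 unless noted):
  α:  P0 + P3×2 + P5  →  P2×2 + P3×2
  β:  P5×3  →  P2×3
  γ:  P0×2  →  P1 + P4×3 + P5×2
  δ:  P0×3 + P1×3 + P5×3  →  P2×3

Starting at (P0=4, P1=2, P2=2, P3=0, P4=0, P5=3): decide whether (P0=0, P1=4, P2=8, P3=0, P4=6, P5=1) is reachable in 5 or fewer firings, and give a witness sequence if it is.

YES — reachable via ⟨β, γ, γ, β⟩ (4 firings)

step 1: fire β:  (P0=4, P1=2, P2=2, P3=0, P4=0, P5=3) → (P0=4, P1=2, P2=5, P3=0, P4=0, P5=0)
step 2: fire γ:  (P0=4, P1=2, P2=5, P3=0, P4=0, P5=0) → (P0=2, P1=3, P2=5, P3=0, P4=3, P5=2)
step 3: fire γ:  (P0=2, P1=3, P2=5, P3=0, P4=3, P5=2) → (P0=0, P1=4, P2=5, P3=0, P4=6, P5=4)
step 4: fire β:  (P0=0, P1=4, P2=5, P3=0, P4=6, P5=4) → (P0=0, P1=4, P2=8, P3=0, P4=6, P5=1)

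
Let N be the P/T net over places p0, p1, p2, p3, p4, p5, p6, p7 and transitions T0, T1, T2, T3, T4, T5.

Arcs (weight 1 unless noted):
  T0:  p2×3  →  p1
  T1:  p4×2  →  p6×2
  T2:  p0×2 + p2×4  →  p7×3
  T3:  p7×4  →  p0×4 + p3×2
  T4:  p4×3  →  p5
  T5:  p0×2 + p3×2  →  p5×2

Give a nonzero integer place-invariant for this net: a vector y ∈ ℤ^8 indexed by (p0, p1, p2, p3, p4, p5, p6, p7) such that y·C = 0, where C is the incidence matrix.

Incidence matrix C (rows=places, cols=transitions):
       T0   T1   T2   T3   T4   T5
   p0   0    0   -2    4    0   -2
   p1   1    0    0    0    0    0
   p2  -3    0   -4    0    0    0
   p3   0    0    0    2    0   -2
   p4   0   -2    0    0   -3    0
   p5   0    0    0    0    1    2
   p6   0    2    0    0    0    0
   p7   0    0    3   -4    0    0

Candidate y = [6, -9, -3, -12, -2, -6, -2, 0]; check y·C column-wise:
  col T0: 6·0 + -9·1 + -3·-3 + -12·0 + -2·0 + -6·0 + -2·0 = 0
  col T1: 6·0 + -9·0 + -3·0 + -12·0 + -2·-2 + -6·0 + -2·2 = 0
  col T2: 6·-2 + -9·0 + -3·-4 + -12·0 + -2·0 + -6·0 + -2·0 + 0·3 = 0
  col T3: 6·4 + -9·0 + -3·0 + -12·2 + -2·0 + -6·0 + -2·0 + 0·-4 = 0
  col T4: 6·0 + -9·0 + -3·0 + -12·0 + -2·-3 + -6·1 + -2·0 = 0
  col T5: 6·-2 + -9·0 + -3·0 + -12·-2 + -2·0 + -6·2 + -2·0 = 0

y = (p0:6, p1:-9, p2:-3, p3:-12, p4:-2, p5:-6, p6:-2, p7:0)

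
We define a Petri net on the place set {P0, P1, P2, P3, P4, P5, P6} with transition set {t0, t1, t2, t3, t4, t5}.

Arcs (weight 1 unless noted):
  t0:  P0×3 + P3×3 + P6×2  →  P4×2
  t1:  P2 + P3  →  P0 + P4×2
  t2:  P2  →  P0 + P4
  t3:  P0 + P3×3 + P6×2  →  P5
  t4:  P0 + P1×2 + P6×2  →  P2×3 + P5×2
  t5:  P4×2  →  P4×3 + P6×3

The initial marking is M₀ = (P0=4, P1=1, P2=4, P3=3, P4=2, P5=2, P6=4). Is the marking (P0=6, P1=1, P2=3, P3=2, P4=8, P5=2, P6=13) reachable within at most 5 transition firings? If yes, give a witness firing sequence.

depth 0: 1 marking
depth 1: 6 markings reached so far
depth 2: 16 markings reached so far
depth 3: 32 markings reached so far
depth 4: 54 markings reached so far
depth 5: 78 markings reached so far
target is not among the 78 markings reachable within 5 steps

NO — not reachable within 5 firings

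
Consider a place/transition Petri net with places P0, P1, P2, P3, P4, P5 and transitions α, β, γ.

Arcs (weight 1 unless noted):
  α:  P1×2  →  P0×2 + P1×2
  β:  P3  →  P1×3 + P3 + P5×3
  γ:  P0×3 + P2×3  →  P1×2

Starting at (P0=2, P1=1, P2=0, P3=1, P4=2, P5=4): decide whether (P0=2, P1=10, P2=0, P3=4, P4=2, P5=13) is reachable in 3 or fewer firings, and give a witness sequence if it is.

NO — not reachable within 3 firings

depth 0: 1 marking
depth 1: 2 markings reached so far
depth 2: 4 markings reached so far
depth 3: 7 markings reached so far
target is not among the 7 markings reachable within 3 steps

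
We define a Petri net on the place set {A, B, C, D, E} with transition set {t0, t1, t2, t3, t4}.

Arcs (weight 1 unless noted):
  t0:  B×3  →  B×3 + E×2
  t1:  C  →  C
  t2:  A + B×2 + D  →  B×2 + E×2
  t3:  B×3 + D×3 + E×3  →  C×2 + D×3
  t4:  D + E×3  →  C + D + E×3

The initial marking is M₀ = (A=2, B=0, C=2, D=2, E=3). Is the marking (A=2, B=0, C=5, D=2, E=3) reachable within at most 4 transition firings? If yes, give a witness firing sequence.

step 1: fire t4:  (A=2, B=0, C=2, D=2, E=3) → (A=2, B=0, C=3, D=2, E=3)
step 2: fire t4:  (A=2, B=0, C=3, D=2, E=3) → (A=2, B=0, C=4, D=2, E=3)
step 3: fire t4:  (A=2, B=0, C=4, D=2, E=3) → (A=2, B=0, C=5, D=2, E=3)

YES — reachable via ⟨t4, t4, t4⟩ (3 firings)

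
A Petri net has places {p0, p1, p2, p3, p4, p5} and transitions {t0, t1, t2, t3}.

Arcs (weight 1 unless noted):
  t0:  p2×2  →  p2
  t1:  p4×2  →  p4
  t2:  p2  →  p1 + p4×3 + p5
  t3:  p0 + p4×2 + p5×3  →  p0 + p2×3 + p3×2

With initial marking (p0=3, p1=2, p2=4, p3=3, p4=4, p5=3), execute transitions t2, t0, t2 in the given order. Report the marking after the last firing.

(p0=3, p1=4, p2=1, p3=3, p4=10, p5=5)

step 1: fire t2:  (p0=3, p1=2, p2=4, p3=3, p4=4, p5=3) → (p0=3, p1=3, p2=3, p3=3, p4=7, p5=4)
step 2: fire t0:  (p0=3, p1=3, p2=3, p3=3, p4=7, p5=4) → (p0=3, p1=3, p2=2, p3=3, p4=7, p5=4)
step 3: fire t2:  (p0=3, p1=3, p2=2, p3=3, p4=7, p5=4) → (p0=3, p1=4, p2=1, p3=3, p4=10, p5=5)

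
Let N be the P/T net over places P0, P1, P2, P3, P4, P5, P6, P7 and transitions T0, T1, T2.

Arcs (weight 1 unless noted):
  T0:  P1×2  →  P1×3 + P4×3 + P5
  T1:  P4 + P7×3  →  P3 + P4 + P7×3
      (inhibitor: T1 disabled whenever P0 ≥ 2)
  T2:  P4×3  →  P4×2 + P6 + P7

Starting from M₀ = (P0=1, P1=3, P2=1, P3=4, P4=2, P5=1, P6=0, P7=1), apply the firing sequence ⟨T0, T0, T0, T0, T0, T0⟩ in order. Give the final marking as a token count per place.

step 1: fire T0:  (P0=1, P1=3, P2=1, P3=4, P4=2, P5=1, P6=0, P7=1) → (P0=1, P1=4, P2=1, P3=4, P4=5, P5=2, P6=0, P7=1)
step 2: fire T0:  (P0=1, P1=4, P2=1, P3=4, P4=5, P5=2, P6=0, P7=1) → (P0=1, P1=5, P2=1, P3=4, P4=8, P5=3, P6=0, P7=1)
step 3: fire T0:  (P0=1, P1=5, P2=1, P3=4, P4=8, P5=3, P6=0, P7=1) → (P0=1, P1=6, P2=1, P3=4, P4=11, P5=4, P6=0, P7=1)
step 4: fire T0:  (P0=1, P1=6, P2=1, P3=4, P4=11, P5=4, P6=0, P7=1) → (P0=1, P1=7, P2=1, P3=4, P4=14, P5=5, P6=0, P7=1)
step 5: fire T0:  (P0=1, P1=7, P2=1, P3=4, P4=14, P5=5, P6=0, P7=1) → (P0=1, P1=8, P2=1, P3=4, P4=17, P5=6, P6=0, P7=1)
step 6: fire T0:  (P0=1, P1=8, P2=1, P3=4, P4=17, P5=6, P6=0, P7=1) → (P0=1, P1=9, P2=1, P3=4, P4=20, P5=7, P6=0, P7=1)

(P0=1, P1=9, P2=1, P3=4, P4=20, P5=7, P6=0, P7=1)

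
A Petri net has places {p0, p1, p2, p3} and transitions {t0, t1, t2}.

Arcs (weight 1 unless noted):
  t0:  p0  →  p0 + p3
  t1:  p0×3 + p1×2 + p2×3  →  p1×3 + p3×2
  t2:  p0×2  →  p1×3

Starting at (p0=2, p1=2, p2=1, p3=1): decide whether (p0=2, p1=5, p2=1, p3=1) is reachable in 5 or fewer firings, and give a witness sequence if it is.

NO — not reachable within 5 firings

depth 0: 1 marking
depth 1: 3 markings reached so far
depth 2: 5 markings reached so far
depth 3: 7 markings reached so far
depth 4: 9 markings reached so far
depth 5: 11 markings reached so far
target is not among the 11 markings reachable within 5 steps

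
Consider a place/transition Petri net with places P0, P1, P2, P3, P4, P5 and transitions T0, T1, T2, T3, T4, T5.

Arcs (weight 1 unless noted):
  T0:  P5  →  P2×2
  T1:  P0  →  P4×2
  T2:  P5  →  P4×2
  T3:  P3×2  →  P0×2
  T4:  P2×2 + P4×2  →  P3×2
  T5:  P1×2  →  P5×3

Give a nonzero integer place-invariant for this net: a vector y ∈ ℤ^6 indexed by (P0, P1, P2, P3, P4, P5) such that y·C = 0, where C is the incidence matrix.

y = (P0:2, P1:3, P2:1, P3:2, P4:1, P5:2)

Incidence matrix C (rows=places, cols=transitions):
       T0   T1   T2   T3   T4   T5
   P0   0   -1    0    2    0    0
   P1   0    0    0    0    0   -2
   P2   2    0    0    0   -2    0
   P3   0    0    0   -2    2    0
   P4   0    2    2    0   -2    0
   P5  -1    0   -1    0    0    3

Candidate y = [2, 3, 1, 2, 1, 2]; check y·C column-wise:
  col T0: 2·0 + 3·0 + 1·2 + 2·0 + 1·0 + 2·-1 = 0
  col T1: 2·-1 + 3·0 + 1·0 + 2·0 + 1·2 + 2·0 = 0
  col T2: 2·0 + 3·0 + 1·0 + 2·0 + 1·2 + 2·-1 = 0
  col T3: 2·2 + 3·0 + 1·0 + 2·-2 + 1·0 + 2·0 = 0
  col T4: 2·0 + 3·0 + 1·-2 + 2·2 + 1·-2 + 2·0 = 0
  col T5: 2·0 + 3·-2 + 1·0 + 2·0 + 1·0 + 2·3 = 0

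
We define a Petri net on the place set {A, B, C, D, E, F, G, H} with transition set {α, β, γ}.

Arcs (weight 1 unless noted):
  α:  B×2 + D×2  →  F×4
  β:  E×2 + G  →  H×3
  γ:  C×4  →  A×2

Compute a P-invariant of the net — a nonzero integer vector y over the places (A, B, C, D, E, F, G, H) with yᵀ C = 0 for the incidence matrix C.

y = (A:2, B:0, C:1, D:0, E:0, F:0, G:0, H:0)

Incidence matrix C (rows=places, cols=transitions):
        α    β    γ
    A   0    0    2
    B  -2    0    0
    C   0    0   -4
    D  -2    0    0
    E   0   -2    0
    F   4    0    0
    G   0   -1    0
    H   0    3    0

Candidate y = [2, 0, 1, 0, 0, 0, 0, 0]; check y·C column-wise:
  col α: 2·0 + 0·-2 + 1·0 + 0·-2 + 0·4 = 0
  col β: 2·0 + 1·0 + 0·-2 + 0·-1 + 0·3 = 0
  col γ: 2·2 + 1·-4 = 0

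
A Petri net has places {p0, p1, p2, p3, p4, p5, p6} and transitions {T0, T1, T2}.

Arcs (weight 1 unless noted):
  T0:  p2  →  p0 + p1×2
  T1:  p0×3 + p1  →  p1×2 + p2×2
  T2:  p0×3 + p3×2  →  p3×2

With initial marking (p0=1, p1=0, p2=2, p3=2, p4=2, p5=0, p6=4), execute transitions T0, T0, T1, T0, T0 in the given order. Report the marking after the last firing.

step 1: fire T0:  (p0=1, p1=0, p2=2, p3=2, p4=2, p5=0, p6=4) → (p0=2, p1=2, p2=1, p3=2, p4=2, p5=0, p6=4)
step 2: fire T0:  (p0=2, p1=2, p2=1, p3=2, p4=2, p5=0, p6=4) → (p0=3, p1=4, p2=0, p3=2, p4=2, p5=0, p6=4)
step 3: fire T1:  (p0=3, p1=4, p2=0, p3=2, p4=2, p5=0, p6=4) → (p0=0, p1=5, p2=2, p3=2, p4=2, p5=0, p6=4)
step 4: fire T0:  (p0=0, p1=5, p2=2, p3=2, p4=2, p5=0, p6=4) → (p0=1, p1=7, p2=1, p3=2, p4=2, p5=0, p6=4)
step 5: fire T0:  (p0=1, p1=7, p2=1, p3=2, p4=2, p5=0, p6=4) → (p0=2, p1=9, p2=0, p3=2, p4=2, p5=0, p6=4)

(p0=2, p1=9, p2=0, p3=2, p4=2, p5=0, p6=4)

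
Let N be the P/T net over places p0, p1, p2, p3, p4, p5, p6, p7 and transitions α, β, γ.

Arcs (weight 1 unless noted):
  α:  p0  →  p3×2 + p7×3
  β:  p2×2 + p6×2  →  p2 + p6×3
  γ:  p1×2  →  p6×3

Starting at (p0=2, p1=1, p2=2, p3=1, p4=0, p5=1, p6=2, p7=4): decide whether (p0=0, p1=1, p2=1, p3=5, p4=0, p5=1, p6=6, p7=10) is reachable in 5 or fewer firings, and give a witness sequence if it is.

NO — not reachable within 5 firings

depth 0: 1 marking
depth 1: 3 markings reached so far
depth 2: 5 markings reached so far
depth 3: 6 markings reached so far
depth 4: 6 markings reached so far
(frontier empty at depth 4; search complete)
target is not among the 6 markings reachable within 5 steps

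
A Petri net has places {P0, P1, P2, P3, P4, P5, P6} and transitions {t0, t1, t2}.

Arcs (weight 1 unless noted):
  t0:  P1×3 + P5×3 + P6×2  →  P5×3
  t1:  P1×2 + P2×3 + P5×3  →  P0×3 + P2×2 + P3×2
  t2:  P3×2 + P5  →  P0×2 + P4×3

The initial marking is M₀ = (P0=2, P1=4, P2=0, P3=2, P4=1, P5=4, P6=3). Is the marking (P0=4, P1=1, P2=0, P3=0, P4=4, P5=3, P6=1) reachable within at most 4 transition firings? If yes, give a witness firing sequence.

YES — reachable via ⟨t0, t2⟩ (2 firings)

step 1: fire t0:  (P0=2, P1=4, P2=0, P3=2, P4=1, P5=4, P6=3) → (P0=2, P1=1, P2=0, P3=2, P4=1, P5=4, P6=1)
step 2: fire t2:  (P0=2, P1=1, P2=0, P3=2, P4=1, P5=4, P6=1) → (P0=4, P1=1, P2=0, P3=0, P4=4, P5=3, P6=1)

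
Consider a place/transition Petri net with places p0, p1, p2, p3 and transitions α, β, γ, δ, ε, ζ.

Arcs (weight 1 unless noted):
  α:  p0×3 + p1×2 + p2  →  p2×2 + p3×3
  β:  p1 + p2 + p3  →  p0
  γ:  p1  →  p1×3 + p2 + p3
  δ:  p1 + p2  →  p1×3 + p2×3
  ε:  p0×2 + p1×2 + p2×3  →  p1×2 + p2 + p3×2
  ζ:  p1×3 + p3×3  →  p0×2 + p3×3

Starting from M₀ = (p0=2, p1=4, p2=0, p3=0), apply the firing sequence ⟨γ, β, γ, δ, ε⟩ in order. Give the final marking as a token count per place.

(p0=1, p1=9, p2=1, p3=3)

step 1: fire γ:  (p0=2, p1=4, p2=0, p3=0) → (p0=2, p1=6, p2=1, p3=1)
step 2: fire β:  (p0=2, p1=6, p2=1, p3=1) → (p0=3, p1=5, p2=0, p3=0)
step 3: fire γ:  (p0=3, p1=5, p2=0, p3=0) → (p0=3, p1=7, p2=1, p3=1)
step 4: fire δ:  (p0=3, p1=7, p2=1, p3=1) → (p0=3, p1=9, p2=3, p3=1)
step 5: fire ε:  (p0=3, p1=9, p2=3, p3=1) → (p0=1, p1=9, p2=1, p3=3)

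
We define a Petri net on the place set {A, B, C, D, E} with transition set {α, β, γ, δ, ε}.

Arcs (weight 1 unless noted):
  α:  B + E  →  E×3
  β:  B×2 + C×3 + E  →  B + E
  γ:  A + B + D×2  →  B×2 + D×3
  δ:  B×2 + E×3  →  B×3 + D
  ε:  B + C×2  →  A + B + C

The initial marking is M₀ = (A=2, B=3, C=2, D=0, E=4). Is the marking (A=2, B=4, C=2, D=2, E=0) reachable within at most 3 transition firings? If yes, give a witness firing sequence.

step 1: fire α:  (A=2, B=3, C=2, D=0, E=4) → (A=2, B=2, C=2, D=0, E=6)
step 2: fire δ:  (A=2, B=2, C=2, D=0, E=6) → (A=2, B=3, C=2, D=1, E=3)
step 3: fire δ:  (A=2, B=3, C=2, D=1, E=3) → (A=2, B=4, C=2, D=2, E=0)

YES — reachable via ⟨α, δ, δ⟩ (3 firings)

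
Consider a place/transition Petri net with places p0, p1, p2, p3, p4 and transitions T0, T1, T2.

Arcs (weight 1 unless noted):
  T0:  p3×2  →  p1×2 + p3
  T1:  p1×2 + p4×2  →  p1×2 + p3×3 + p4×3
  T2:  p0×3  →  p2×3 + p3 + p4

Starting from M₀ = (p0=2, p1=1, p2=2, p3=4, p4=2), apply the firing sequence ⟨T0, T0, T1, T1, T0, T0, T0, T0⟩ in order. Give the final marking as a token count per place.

(p0=2, p1=13, p2=2, p3=4, p4=4)

step 1: fire T0:  (p0=2, p1=1, p2=2, p3=4, p4=2) → (p0=2, p1=3, p2=2, p3=3, p4=2)
step 2: fire T0:  (p0=2, p1=3, p2=2, p3=3, p4=2) → (p0=2, p1=5, p2=2, p3=2, p4=2)
step 3: fire T1:  (p0=2, p1=5, p2=2, p3=2, p4=2) → (p0=2, p1=5, p2=2, p3=5, p4=3)
step 4: fire T1:  (p0=2, p1=5, p2=2, p3=5, p4=3) → (p0=2, p1=5, p2=2, p3=8, p4=4)
step 5: fire T0:  (p0=2, p1=5, p2=2, p3=8, p4=4) → (p0=2, p1=7, p2=2, p3=7, p4=4)
step 6: fire T0:  (p0=2, p1=7, p2=2, p3=7, p4=4) → (p0=2, p1=9, p2=2, p3=6, p4=4)
step 7: fire T0:  (p0=2, p1=9, p2=2, p3=6, p4=4) → (p0=2, p1=11, p2=2, p3=5, p4=4)
step 8: fire T0:  (p0=2, p1=11, p2=2, p3=5, p4=4) → (p0=2, p1=13, p2=2, p3=4, p4=4)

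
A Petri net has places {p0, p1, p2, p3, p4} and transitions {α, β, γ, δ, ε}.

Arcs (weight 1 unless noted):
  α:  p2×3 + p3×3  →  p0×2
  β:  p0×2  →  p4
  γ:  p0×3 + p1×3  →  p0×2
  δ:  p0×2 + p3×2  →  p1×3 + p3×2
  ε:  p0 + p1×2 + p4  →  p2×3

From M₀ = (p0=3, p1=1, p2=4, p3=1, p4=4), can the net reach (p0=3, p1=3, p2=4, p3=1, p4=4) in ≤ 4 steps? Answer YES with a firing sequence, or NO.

NO — not reachable within 4 firings

depth 0: 1 marking
depth 1: 2 markings reached so far
depth 2: 2 markings reached so far
(frontier empty at depth 2; search complete)
target is not among the 2 markings reachable within 4 steps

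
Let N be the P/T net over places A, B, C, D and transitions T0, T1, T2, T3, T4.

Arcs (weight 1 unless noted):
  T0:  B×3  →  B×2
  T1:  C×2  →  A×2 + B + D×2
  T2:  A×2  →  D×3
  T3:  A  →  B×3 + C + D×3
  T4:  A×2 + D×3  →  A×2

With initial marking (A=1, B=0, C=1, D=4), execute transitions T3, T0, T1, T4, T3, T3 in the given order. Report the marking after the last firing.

step 1: fire T3:  (A=1, B=0, C=1, D=4) → (A=0, B=3, C=2, D=7)
step 2: fire T0:  (A=0, B=3, C=2, D=7) → (A=0, B=2, C=2, D=7)
step 3: fire T1:  (A=0, B=2, C=2, D=7) → (A=2, B=3, C=0, D=9)
step 4: fire T4:  (A=2, B=3, C=0, D=9) → (A=2, B=3, C=0, D=6)
step 5: fire T3:  (A=2, B=3, C=0, D=6) → (A=1, B=6, C=1, D=9)
step 6: fire T3:  (A=1, B=6, C=1, D=9) → (A=0, B=9, C=2, D=12)

(A=0, B=9, C=2, D=12)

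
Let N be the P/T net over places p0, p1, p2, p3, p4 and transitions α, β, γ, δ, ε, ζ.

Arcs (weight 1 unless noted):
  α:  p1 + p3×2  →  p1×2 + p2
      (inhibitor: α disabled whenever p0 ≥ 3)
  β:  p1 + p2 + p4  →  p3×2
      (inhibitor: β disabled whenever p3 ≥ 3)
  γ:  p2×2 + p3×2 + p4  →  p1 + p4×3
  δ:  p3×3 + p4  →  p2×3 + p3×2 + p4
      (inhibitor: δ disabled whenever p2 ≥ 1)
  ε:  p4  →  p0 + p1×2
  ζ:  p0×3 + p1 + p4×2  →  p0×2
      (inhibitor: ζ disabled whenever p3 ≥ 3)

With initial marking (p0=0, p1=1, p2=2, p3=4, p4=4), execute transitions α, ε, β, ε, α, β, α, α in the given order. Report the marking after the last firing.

step 1: fire α:  (p0=0, p1=1, p2=2, p3=4, p4=4) → (p0=0, p1=2, p2=3, p3=2, p4=4)
step 2: fire ε:  (p0=0, p1=2, p2=3, p3=2, p4=4) → (p0=1, p1=4, p2=3, p3=2, p4=3)
step 3: fire β:  (p0=1, p1=4, p2=3, p3=2, p4=3) → (p0=1, p1=3, p2=2, p3=4, p4=2)
step 4: fire ε:  (p0=1, p1=3, p2=2, p3=4, p4=2) → (p0=2, p1=5, p2=2, p3=4, p4=1)
step 5: fire α:  (p0=2, p1=5, p2=2, p3=4, p4=1) → (p0=2, p1=6, p2=3, p3=2, p4=1)
step 6: fire β:  (p0=2, p1=6, p2=3, p3=2, p4=1) → (p0=2, p1=5, p2=2, p3=4, p4=0)
step 7: fire α:  (p0=2, p1=5, p2=2, p3=4, p4=0) → (p0=2, p1=6, p2=3, p3=2, p4=0)
step 8: fire α:  (p0=2, p1=6, p2=3, p3=2, p4=0) → (p0=2, p1=7, p2=4, p3=0, p4=0)

(p0=2, p1=7, p2=4, p3=0, p4=0)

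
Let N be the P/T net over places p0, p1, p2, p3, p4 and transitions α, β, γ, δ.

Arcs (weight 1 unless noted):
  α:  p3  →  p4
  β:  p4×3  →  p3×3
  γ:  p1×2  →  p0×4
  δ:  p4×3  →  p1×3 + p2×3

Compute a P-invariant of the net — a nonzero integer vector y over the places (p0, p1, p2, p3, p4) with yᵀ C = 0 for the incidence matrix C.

Incidence matrix C (rows=places, cols=transitions):
        α    β    γ    δ
   p0   0    0    4    0
   p1   0    0   -2    3
   p2   0    0    0    3
   p3  -1    3    0    0
   p4   1   -3    0   -3

Candidate y = [1, 2, -2, 0, 0]; check y·C column-wise:
  col α: 1·0 + 2·0 + -2·0 + 0·-1 + 0·1 = 0
  col β: 1·0 + 2·0 + -2·0 + 0·3 + 0·-3 = 0
  col γ: 1·4 + 2·-2 + -2·0 = 0
  col δ: 1·0 + 2·3 + -2·3 + 0·-3 = 0

y = (p0:1, p1:2, p2:-2, p3:0, p4:0)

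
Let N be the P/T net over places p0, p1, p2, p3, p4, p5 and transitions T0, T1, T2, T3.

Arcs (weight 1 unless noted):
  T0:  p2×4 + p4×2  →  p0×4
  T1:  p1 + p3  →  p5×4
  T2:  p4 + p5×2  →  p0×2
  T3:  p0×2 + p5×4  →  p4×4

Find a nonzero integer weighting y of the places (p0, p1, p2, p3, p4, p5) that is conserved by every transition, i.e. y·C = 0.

y = (p0:0, p1:1, p2:0, p3:-1, p4:0, p5:0)

Incidence matrix C (rows=places, cols=transitions):
       T0   T1   T2   T3
   p0   4    0    2   -2
   p1   0   -1    0    0
   p2  -4    0    0    0
   p3   0   -1    0    0
   p4  -2    0   -1    4
   p5   0    4   -2   -4

Candidate y = [0, 1, 0, -1, 0, 0]; check y·C column-wise:
  col T0: 0·4 + 1·0 + 0·-4 + -1·0 + 0·-2 = 0
  col T1: 1·-1 + -1·-1 + 0·4 = 0
  col T2: 0·2 + 1·0 + -1·0 + 0·-1 + 0·-2 = 0
  col T3: 0·-2 + 1·0 + -1·0 + 0·4 + 0·-4 = 0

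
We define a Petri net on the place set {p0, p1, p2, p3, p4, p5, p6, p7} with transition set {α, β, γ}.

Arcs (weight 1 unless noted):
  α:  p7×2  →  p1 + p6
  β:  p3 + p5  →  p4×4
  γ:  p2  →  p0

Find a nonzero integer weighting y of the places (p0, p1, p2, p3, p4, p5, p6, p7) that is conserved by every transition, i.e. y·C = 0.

Incidence matrix C (rows=places, cols=transitions):
        α    β    γ
   p0   0    0    1
   p1   1    0    0
   p2   0    0   -1
   p3   0   -1    0
   p4   0    4    0
   p5   0   -1    0
   p6   1    0    0
   p7  -2    0    0

Candidate y = [1, 0, 1, 0, 0, 0, 0, 0]; check y·C column-wise:
  col α: 1·0 + 0·1 + 1·0 + 0·1 + 0·-2 = 0
  col β: 1·0 + 1·0 + 0·-1 + 0·4 + 0·-1 = 0
  col γ: 1·1 + 1·-1 = 0

y = (p0:1, p1:0, p2:1, p3:0, p4:0, p5:0, p6:0, p7:0)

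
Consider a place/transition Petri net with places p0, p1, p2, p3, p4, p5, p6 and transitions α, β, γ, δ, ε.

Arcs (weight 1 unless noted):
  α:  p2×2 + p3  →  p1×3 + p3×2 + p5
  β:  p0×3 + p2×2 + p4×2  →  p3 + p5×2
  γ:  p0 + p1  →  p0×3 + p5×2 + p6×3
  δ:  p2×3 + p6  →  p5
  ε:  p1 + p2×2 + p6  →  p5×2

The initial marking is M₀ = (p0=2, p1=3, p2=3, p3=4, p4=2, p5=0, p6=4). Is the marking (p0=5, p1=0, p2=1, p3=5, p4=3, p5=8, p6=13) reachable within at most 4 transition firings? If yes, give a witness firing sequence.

depth 0: 1 marking
depth 1: 5 markings reached so far
depth 2: 10 markings reached so far
depth 3: 15 markings reached so far
depth 4: 18 markings reached so far
target is not among the 18 markings reachable within 4 steps

NO — not reachable within 4 firings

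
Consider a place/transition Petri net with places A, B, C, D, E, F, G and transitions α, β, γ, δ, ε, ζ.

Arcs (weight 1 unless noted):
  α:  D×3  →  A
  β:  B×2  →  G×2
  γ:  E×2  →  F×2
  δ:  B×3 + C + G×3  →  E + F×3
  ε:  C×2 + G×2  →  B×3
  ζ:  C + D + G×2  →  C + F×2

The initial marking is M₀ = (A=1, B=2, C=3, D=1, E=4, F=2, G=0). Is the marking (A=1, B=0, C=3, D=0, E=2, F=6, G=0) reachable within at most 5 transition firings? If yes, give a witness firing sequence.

YES — reachable via ⟨β, γ, ζ⟩ (3 firings)

step 1: fire β:  (A=1, B=2, C=3, D=1, E=4, F=2, G=0) → (A=1, B=0, C=3, D=1, E=4, F=2, G=2)
step 2: fire γ:  (A=1, B=0, C=3, D=1, E=4, F=2, G=2) → (A=1, B=0, C=3, D=1, E=2, F=4, G=2)
step 3: fire ζ:  (A=1, B=0, C=3, D=1, E=2, F=4, G=2) → (A=1, B=0, C=3, D=0, E=2, F=6, G=0)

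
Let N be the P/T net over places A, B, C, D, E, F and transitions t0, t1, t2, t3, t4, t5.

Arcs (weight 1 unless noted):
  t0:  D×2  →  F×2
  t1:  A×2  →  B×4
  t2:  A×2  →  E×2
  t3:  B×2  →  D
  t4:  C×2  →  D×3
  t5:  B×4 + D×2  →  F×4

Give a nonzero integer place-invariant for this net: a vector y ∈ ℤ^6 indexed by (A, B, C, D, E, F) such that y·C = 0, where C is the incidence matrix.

Incidence matrix C (rows=places, cols=transitions):
       t0   t1   t2   t3   t4   t5
    A   0   -2   -2    0    0    0
    B   0    4    0   -2    0   -4
    C   0    0    0    0   -2    0
    D  -2    0    0    1    3   -2
    E   0    0    2    0    0    0
    F   2    0    0    0    0    4

Candidate y = [2, 1, 3, 2, 2, 2]; check y·C column-wise:
  col t0: 2·0 + 1·0 + 3·0 + 2·-2 + 2·0 + 2·2 = 0
  col t1: 2·-2 + 1·4 + 3·0 + 2·0 + 2·0 + 2·0 = 0
  col t2: 2·-2 + 1·0 + 3·0 + 2·0 + 2·2 + 2·0 = 0
  col t3: 2·0 + 1·-2 + 3·0 + 2·1 + 2·0 + 2·0 = 0
  col t4: 2·0 + 1·0 + 3·-2 + 2·3 + 2·0 + 2·0 = 0
  col t5: 2·0 + 1·-4 + 3·0 + 2·-2 + 2·0 + 2·4 = 0

y = (A:2, B:1, C:3, D:2, E:2, F:2)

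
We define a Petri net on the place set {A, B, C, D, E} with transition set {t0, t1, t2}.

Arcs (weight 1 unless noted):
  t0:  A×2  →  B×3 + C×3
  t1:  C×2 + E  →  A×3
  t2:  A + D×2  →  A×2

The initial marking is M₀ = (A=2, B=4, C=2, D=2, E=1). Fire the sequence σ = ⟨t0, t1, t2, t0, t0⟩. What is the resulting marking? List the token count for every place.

step 1: fire t0:  (A=2, B=4, C=2, D=2, E=1) → (A=0, B=7, C=5, D=2, E=1)
step 2: fire t1:  (A=0, B=7, C=5, D=2, E=1) → (A=3, B=7, C=3, D=2, E=0)
step 3: fire t2:  (A=3, B=7, C=3, D=2, E=0) → (A=4, B=7, C=3, D=0, E=0)
step 4: fire t0:  (A=4, B=7, C=3, D=0, E=0) → (A=2, B=10, C=6, D=0, E=0)
step 5: fire t0:  (A=2, B=10, C=6, D=0, E=0) → (A=0, B=13, C=9, D=0, E=0)

(A=0, B=13, C=9, D=0, E=0)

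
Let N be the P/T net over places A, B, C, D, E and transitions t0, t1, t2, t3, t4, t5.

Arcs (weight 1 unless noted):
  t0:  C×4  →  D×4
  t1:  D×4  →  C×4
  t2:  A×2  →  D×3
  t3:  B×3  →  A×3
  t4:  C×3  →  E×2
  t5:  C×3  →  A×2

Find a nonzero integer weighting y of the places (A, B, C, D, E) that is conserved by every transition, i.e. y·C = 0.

y = (A:3, B:3, C:2, D:2, E:3)

Incidence matrix C (rows=places, cols=transitions):
       t0   t1   t2   t3   t4   t5
    A   0    0   -2    3    0    2
    B   0    0    0   -3    0    0
    C  -4    4    0    0   -3   -3
    D   4   -4    3    0    0    0
    E   0    0    0    0    2    0

Candidate y = [3, 3, 2, 2, 3]; check y·C column-wise:
  col t0: 3·0 + 3·0 + 2·-4 + 2·4 + 3·0 = 0
  col t1: 3·0 + 3·0 + 2·4 + 2·-4 + 3·0 = 0
  col t2: 3·-2 + 3·0 + 2·0 + 2·3 + 3·0 = 0
  col t3: 3·3 + 3·-3 + 2·0 + 2·0 + 3·0 = 0
  col t4: 3·0 + 3·0 + 2·-3 + 2·0 + 3·2 = 0
  col t5: 3·2 + 3·0 + 2·-3 + 2·0 + 3·0 = 0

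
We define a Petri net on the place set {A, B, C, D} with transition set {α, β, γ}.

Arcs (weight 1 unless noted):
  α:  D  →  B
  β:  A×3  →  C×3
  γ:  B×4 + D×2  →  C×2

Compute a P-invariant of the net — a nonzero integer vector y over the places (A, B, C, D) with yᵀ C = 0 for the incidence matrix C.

Incidence matrix C (rows=places, cols=transitions):
        α    β    γ
    A   0   -3    0
    B   1    0   -4
    C   0    3    2
    D  -1    0   -2

Candidate y = [3, 1, 3, 1]; check y·C column-wise:
  col α: 3·0 + 1·1 + 3·0 + 1·-1 = 0
  col β: 3·-3 + 1·0 + 3·3 + 1·0 = 0
  col γ: 3·0 + 1·-4 + 3·2 + 1·-2 = 0

y = (A:3, B:1, C:3, D:1)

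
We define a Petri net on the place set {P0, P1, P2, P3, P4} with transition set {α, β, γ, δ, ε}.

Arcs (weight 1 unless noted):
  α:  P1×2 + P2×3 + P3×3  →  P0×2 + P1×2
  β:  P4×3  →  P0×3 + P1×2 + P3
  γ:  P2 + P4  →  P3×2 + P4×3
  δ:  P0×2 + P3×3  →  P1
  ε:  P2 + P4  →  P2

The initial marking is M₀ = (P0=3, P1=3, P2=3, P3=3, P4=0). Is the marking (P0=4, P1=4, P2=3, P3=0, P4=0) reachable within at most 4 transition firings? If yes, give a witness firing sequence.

NO — not reachable within 4 firings

depth 0: 1 marking
depth 1: 3 markings reached so far
depth 2: 3 markings reached so far
(frontier empty at depth 2; search complete)
target is not among the 3 markings reachable within 4 steps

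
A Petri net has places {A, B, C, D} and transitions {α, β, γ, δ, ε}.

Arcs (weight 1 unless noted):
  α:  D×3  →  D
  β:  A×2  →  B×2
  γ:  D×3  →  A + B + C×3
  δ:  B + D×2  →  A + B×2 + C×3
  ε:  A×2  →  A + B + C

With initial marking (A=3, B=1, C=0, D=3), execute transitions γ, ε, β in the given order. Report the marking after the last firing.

(A=1, B=5, C=4, D=0)

step 1: fire γ:  (A=3, B=1, C=0, D=3) → (A=4, B=2, C=3, D=0)
step 2: fire ε:  (A=4, B=2, C=3, D=0) → (A=3, B=3, C=4, D=0)
step 3: fire β:  (A=3, B=3, C=4, D=0) → (A=1, B=5, C=4, D=0)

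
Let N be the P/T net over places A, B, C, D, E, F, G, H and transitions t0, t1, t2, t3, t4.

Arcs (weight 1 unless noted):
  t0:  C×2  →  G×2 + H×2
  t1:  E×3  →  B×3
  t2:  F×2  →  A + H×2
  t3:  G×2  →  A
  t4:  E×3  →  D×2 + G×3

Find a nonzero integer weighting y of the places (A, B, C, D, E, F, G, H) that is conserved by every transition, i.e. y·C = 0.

y = (A:0, B:2, C:0, D:3, E:2, F:0, G:0, H:0)

Incidence matrix C (rows=places, cols=transitions):
       t0   t1   t2   t3   t4
    A   0    0    1    1    0
    B   0    3    0    0    0
    C  -2    0    0    0    0
    D   0    0    0    0    2
    E   0   -3    0    0   -3
    F   0    0   -2    0    0
    G   2    0    0   -2    3
    H   2    0    2    0    0

Candidate y = [0, 2, 0, 3, 2, 0, 0, 0]; check y·C column-wise:
  col t0: 2·0 + 0·-2 + 3·0 + 2·0 + 0·2 + 0·2 = 0
  col t1: 2·3 + 3·0 + 2·-3 = 0
  col t2: 0·1 + 2·0 + 3·0 + 2·0 + 0·-2 + 0·2 = 0
  col t3: 0·1 + 2·0 + 3·0 + 2·0 + 0·-2 = 0
  col t4: 2·0 + 3·2 + 2·-3 + 0·3 = 0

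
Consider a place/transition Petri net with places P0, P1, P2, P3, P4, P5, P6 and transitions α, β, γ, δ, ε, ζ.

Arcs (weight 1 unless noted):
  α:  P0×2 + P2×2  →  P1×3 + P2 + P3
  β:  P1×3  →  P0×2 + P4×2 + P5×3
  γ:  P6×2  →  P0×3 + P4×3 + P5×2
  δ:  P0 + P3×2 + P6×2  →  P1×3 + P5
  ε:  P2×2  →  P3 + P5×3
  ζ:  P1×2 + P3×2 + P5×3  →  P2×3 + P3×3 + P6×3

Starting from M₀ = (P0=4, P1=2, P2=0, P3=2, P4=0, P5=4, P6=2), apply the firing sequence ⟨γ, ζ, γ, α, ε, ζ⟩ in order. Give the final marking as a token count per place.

(P0=8, P1=1, P2=3, P3=6, P4=6, P5=5, P6=4)

step 1: fire γ:  (P0=4, P1=2, P2=0, P3=2, P4=0, P5=4, P6=2) → (P0=7, P1=2, P2=0, P3=2, P4=3, P5=6, P6=0)
step 2: fire ζ:  (P0=7, P1=2, P2=0, P3=2, P4=3, P5=6, P6=0) → (P0=7, P1=0, P2=3, P3=3, P4=3, P5=3, P6=3)
step 3: fire γ:  (P0=7, P1=0, P2=3, P3=3, P4=3, P5=3, P6=3) → (P0=10, P1=0, P2=3, P3=3, P4=6, P5=5, P6=1)
step 4: fire α:  (P0=10, P1=0, P2=3, P3=3, P4=6, P5=5, P6=1) → (P0=8, P1=3, P2=2, P3=4, P4=6, P5=5, P6=1)
step 5: fire ε:  (P0=8, P1=3, P2=2, P3=4, P4=6, P5=5, P6=1) → (P0=8, P1=3, P2=0, P3=5, P4=6, P5=8, P6=1)
step 6: fire ζ:  (P0=8, P1=3, P2=0, P3=5, P4=6, P5=8, P6=1) → (P0=8, P1=1, P2=3, P3=6, P4=6, P5=5, P6=4)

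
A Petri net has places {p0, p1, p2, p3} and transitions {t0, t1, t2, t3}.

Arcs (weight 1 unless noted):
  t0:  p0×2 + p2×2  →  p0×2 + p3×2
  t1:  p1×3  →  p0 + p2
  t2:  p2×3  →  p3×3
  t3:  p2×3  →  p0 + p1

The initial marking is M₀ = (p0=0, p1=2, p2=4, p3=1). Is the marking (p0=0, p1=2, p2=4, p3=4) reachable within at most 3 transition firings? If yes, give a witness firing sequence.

NO — not reachable within 3 firings

depth 0: 1 marking
depth 1: 3 markings reached so far
depth 2: 4 markings reached so far
depth 3: 5 markings reached so far
target is not among the 5 markings reachable within 3 steps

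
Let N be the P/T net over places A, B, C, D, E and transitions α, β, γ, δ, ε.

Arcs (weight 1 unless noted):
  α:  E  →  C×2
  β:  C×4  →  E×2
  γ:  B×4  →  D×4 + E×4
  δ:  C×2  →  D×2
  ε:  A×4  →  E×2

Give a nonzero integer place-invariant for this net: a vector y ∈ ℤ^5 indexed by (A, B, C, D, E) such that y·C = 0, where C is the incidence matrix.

y = (A:1, B:3, C:1, D:1, E:2)

Incidence matrix C (rows=places, cols=transitions):
        α    β    γ    δ    ε
    A   0    0    0    0   -4
    B   0    0   -4    0    0
    C   2   -4    0   -2    0
    D   0    0    4    2    0
    E  -1    2    4    0    2

Candidate y = [1, 3, 1, 1, 2]; check y·C column-wise:
  col α: 1·0 + 3·0 + 1·2 + 1·0 + 2·-1 = 0
  col β: 1·0 + 3·0 + 1·-4 + 1·0 + 2·2 = 0
  col γ: 1·0 + 3·-4 + 1·0 + 1·4 + 2·4 = 0
  col δ: 1·0 + 3·0 + 1·-2 + 1·2 + 2·0 = 0
  col ε: 1·-4 + 3·0 + 1·0 + 1·0 + 2·2 = 0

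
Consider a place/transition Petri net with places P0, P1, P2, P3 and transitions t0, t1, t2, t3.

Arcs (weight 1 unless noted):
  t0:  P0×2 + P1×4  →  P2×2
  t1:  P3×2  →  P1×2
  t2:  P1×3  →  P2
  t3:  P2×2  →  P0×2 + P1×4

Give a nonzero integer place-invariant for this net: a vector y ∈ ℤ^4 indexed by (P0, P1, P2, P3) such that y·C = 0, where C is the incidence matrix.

y = (P0:1, P1:1, P2:3, P3:1)

Incidence matrix C (rows=places, cols=transitions):
       t0   t1   t2   t3
   P0  -2    0    0    2
   P1  -4    2   -3    4
   P2   2    0    1   -2
   P3   0   -2    0    0

Candidate y = [1, 1, 3, 1]; check y·C column-wise:
  col t0: 1·-2 + 1·-4 + 3·2 + 1·0 = 0
  col t1: 1·0 + 1·2 + 3·0 + 1·-2 = 0
  col t2: 1·0 + 1·-3 + 3·1 + 1·0 = 0
  col t3: 1·2 + 1·4 + 3·-2 + 1·0 = 0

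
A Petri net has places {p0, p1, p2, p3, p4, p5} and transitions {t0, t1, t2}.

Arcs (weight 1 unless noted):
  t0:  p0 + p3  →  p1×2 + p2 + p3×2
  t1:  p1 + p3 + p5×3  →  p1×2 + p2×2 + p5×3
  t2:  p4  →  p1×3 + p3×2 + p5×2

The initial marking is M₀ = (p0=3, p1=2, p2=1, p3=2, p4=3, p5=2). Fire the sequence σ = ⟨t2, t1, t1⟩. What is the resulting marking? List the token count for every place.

step 1: fire t2:  (p0=3, p1=2, p2=1, p3=2, p4=3, p5=2) → (p0=3, p1=5, p2=1, p3=4, p4=2, p5=4)
step 2: fire t1:  (p0=3, p1=5, p2=1, p3=4, p4=2, p5=4) → (p0=3, p1=6, p2=3, p3=3, p4=2, p5=4)
step 3: fire t1:  (p0=3, p1=6, p2=3, p3=3, p4=2, p5=4) → (p0=3, p1=7, p2=5, p3=2, p4=2, p5=4)

(p0=3, p1=7, p2=5, p3=2, p4=2, p5=4)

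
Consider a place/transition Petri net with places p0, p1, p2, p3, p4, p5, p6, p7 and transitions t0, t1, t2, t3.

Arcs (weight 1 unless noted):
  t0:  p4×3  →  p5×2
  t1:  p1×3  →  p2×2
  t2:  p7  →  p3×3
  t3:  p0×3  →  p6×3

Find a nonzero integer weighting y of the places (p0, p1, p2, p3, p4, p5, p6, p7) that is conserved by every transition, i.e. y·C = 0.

y = (p0:0, p1:2, p2:3, p3:0, p4:0, p5:0, p6:0, p7:0)

Incidence matrix C (rows=places, cols=transitions):
       t0   t1   t2   t3
   p0   0    0    0   -3
   p1   0   -3    0    0
   p2   0    2    0    0
   p3   0    0    3    0
   p4  -3    0    0    0
   p5   2    0    0    0
   p6   0    0    0    3
   p7   0    0   -1    0

Candidate y = [0, 2, 3, 0, 0, 0, 0, 0]; check y·C column-wise:
  col t0: 2·0 + 3·0 + 0·-3 + 0·2 = 0
  col t1: 2·-3 + 3·2 = 0
  col t2: 2·0 + 3·0 + 0·3 + 0·-1 = 0
  col t3: 0·-3 + 2·0 + 3·0 + 0·3 = 0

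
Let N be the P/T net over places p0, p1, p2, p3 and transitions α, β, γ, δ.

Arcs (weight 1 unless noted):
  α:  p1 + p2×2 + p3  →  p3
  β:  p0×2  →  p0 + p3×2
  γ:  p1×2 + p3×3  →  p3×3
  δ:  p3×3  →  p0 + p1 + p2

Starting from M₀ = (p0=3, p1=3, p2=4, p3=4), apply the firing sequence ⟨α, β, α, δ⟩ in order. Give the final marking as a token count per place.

(p0=3, p1=2, p2=1, p3=3)

step 1: fire α:  (p0=3, p1=3, p2=4, p3=4) → (p0=3, p1=2, p2=2, p3=4)
step 2: fire β:  (p0=3, p1=2, p2=2, p3=4) → (p0=2, p1=2, p2=2, p3=6)
step 3: fire α:  (p0=2, p1=2, p2=2, p3=6) → (p0=2, p1=1, p2=0, p3=6)
step 4: fire δ:  (p0=2, p1=1, p2=0, p3=6) → (p0=3, p1=2, p2=1, p3=3)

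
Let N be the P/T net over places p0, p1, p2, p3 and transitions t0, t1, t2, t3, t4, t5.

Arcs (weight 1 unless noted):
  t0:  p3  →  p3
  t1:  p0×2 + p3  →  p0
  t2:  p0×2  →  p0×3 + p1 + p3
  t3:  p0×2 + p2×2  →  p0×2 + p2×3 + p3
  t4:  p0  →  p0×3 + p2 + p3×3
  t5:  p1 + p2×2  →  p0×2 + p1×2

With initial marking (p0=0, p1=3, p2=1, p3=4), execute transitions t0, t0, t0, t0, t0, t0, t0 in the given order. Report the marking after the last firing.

(p0=0, p1=3, p2=1, p3=4)

step 1: fire t0:  (p0=0, p1=3, p2=1, p3=4) → (p0=0, p1=3, p2=1, p3=4)
step 2: fire t0:  (p0=0, p1=3, p2=1, p3=4) → (p0=0, p1=3, p2=1, p3=4)
step 3: fire t0:  (p0=0, p1=3, p2=1, p3=4) → (p0=0, p1=3, p2=1, p3=4)
step 4: fire t0:  (p0=0, p1=3, p2=1, p3=4) → (p0=0, p1=3, p2=1, p3=4)
step 5: fire t0:  (p0=0, p1=3, p2=1, p3=4) → (p0=0, p1=3, p2=1, p3=4)
step 6: fire t0:  (p0=0, p1=3, p2=1, p3=4) → (p0=0, p1=3, p2=1, p3=4)
step 7: fire t0:  (p0=0, p1=3, p2=1, p3=4) → (p0=0, p1=3, p2=1, p3=4)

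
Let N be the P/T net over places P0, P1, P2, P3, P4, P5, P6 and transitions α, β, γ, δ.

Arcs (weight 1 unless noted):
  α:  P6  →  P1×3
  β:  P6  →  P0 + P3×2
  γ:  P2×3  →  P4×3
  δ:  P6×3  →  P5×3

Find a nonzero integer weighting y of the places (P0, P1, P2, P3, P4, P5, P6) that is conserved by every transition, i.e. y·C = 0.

y = (P0:2, P1:0, P2:0, P3:-1, P4:0, P5:0, P6:0)

Incidence matrix C (rows=places, cols=transitions):
        α    β    γ    δ
   P0   0    1    0    0
   P1   3    0    0    0
   P2   0    0   -3    0
   P3   0    2    0    0
   P4   0    0    3    0
   P5   0    0    0    3
   P6  -1   -1    0   -3

Candidate y = [2, 0, 0, -1, 0, 0, 0]; check y·C column-wise:
  col α: 2·0 + 0·3 + -1·0 + 0·-1 = 0
  col β: 2·1 + -1·2 + 0·-1 = 0
  col γ: 2·0 + 0·-3 + -1·0 + 0·3 = 0
  col δ: 2·0 + -1·0 + 0·3 + 0·-3 = 0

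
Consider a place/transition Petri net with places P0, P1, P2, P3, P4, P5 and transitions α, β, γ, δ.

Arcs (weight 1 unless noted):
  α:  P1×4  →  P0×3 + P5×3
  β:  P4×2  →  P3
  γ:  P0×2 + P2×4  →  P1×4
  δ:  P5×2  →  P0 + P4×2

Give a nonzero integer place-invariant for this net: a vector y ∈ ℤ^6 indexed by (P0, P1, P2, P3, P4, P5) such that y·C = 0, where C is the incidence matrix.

y = (P0:4, P1:3, P2:1, P3:-4, P4:-2, P5:0)

Incidence matrix C (rows=places, cols=transitions):
        α    β    γ    δ
   P0   3    0   -2    1
   P1  -4    0    4    0
   P2   0    0   -4    0
   P3   0    1    0    0
   P4   0   -2    0    2
   P5   3    0    0   -2

Candidate y = [4, 3, 1, -4, -2, 0]; check y·C column-wise:
  col α: 4·3 + 3·-4 + 1·0 + -4·0 + -2·0 + 0·3 = 0
  col β: 4·0 + 3·0 + 1·0 + -4·1 + -2·-2 = 0
  col γ: 4·-2 + 3·4 + 1·-4 + -4·0 + -2·0 = 0
  col δ: 4·1 + 3·0 + 1·0 + -4·0 + -2·2 + 0·-2 = 0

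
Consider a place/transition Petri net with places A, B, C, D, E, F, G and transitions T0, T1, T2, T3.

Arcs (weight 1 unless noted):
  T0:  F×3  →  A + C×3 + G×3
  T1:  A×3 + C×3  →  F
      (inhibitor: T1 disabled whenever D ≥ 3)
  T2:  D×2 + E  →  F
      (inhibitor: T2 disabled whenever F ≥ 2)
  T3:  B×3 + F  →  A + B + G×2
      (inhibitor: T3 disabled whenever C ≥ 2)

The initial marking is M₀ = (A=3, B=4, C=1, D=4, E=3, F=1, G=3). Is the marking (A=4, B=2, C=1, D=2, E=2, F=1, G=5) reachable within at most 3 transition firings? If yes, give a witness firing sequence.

YES — reachable via ⟨T2, T3⟩ (2 firings)

step 1: fire T2:  (A=3, B=4, C=1, D=4, E=3, F=1, G=3) → (A=3, B=4, C=1, D=2, E=2, F=2, G=3)
step 2: fire T3:  (A=3, B=4, C=1, D=2, E=2, F=2, G=3) → (A=4, B=2, C=1, D=2, E=2, F=1, G=5)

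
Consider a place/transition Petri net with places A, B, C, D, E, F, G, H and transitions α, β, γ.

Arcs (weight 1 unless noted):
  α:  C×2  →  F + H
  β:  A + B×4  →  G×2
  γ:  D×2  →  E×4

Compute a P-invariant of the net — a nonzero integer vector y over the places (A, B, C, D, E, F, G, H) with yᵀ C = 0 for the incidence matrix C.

Incidence matrix C (rows=places, cols=transitions):
        α    β    γ
    A   0   -1    0
    B   0   -4    0
    C  -2    0    0
    D   0    0   -2
    E   0    0    4
    F   1    0    0
    G   0    2    0
    H   1    0    0

Candidate y = [4, -1, 0, 0, 0, 0, 0, 0]; check y·C column-wise:
  col α: 4·0 + -1·0 + 0·-2 + 0·1 + 0·1 = 0
  col β: 4·-1 + -1·-4 + 0·2 = 0
  col γ: 4·0 + -1·0 + 0·-2 + 0·4 = 0

y = (A:4, B:-1, C:0, D:0, E:0, F:0, G:0, H:0)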